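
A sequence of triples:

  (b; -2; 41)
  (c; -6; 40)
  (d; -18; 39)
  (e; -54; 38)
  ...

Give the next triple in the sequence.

Letter: letters move forward 1 place in the alphabet; b, c, d, e → f.
For the second value, ×3 each step: -2, -6, -18, -54 → -162.
Third value: −1 each step; 41, 40, 39, 38 → 37.
So the next triple is (f; -162; 37).

(f; -162; 37)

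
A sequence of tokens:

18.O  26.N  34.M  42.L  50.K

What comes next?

First component: 18, 26, 34, 42, 50 → 58 (+8 each step).
Letter — letters move back 1 place in the alphabet: O, N, M, L, K → J.
Combining the parts gives 58.J.

58.J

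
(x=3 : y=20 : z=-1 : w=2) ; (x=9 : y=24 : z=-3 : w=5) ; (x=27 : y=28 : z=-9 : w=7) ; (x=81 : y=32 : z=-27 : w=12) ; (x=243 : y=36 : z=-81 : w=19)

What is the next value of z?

X goes 3, 9, 27, 81, 243 → 729 (×3 each step).
For the y, +4 each step: 20, 24, 28, 32, 36 → 40.
Z: ×3 each step; -1, -3, -9, -27, -81 → -243.
W: each term is the sum of the two before it, so 2, 5, 7, 12, 19 → 31.

-243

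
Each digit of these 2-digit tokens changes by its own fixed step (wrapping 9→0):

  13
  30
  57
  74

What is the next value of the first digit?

First digit — +2 each step, mod 10: 1, 3, 5, 7 → 9.
Second digit — −3 each step, mod 10: 3, 0, 7, 4 → 1.

9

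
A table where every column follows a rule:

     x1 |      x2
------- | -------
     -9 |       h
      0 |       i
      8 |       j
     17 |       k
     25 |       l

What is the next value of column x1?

For the column x1, alternating steps +9, +8, +9, +8, …: -9, 0, 8, 17, 25 → 34.

34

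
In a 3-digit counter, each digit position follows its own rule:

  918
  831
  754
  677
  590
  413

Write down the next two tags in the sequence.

First digit: −1 each step, mod 10, so 9, 8, 7, 6, 5, 4 → 3 → 2.
Second digit: +2 each step, mod 10, so 1, 3, 5, 7, 9, 1 → 3 → 5.
Third digit: +3 each step, mod 10; 8, 1, 4, 7, 0, 3 → 6 → 9.
Putting the parts together: 336 and then 259.

336, 259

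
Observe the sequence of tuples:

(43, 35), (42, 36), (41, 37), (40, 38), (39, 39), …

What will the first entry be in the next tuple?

First entry: 43, 42, 41, 40, 39 → 38 (−1 each step).

38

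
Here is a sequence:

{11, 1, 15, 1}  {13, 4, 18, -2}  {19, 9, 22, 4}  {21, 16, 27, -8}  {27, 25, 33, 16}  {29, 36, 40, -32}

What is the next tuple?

First coordinate: 11, 13, 19, 21, 27, 29 → 35 (alternating steps +2, +6, +2, +6, …).
Second coordinate goes 1, 4, 9, 16, 25, 36 → 49 (perfect squares: 1², 2², 3², …).
Third coordinate: 15, 18, 22, 27, 33, 40 → 48 (differences are 3, 4, 5, … (increasing by 1 each time)).
Fourth coordinate: ×(-2) each step, so 1, -2, 4, -8, 16, -32 → 64.
Putting it together: {35, 49, 48, 64}.

{35, 49, 48, 64}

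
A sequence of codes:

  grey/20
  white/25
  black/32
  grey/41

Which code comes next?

white/52

Shade: repeats grey → white → black; grey, white, black, grey → white.
For the second component, differences are 5, 7, 9, … (increasing by 2 each time): 20, 25, 32, 41 → 52.
Putting it together: white/52.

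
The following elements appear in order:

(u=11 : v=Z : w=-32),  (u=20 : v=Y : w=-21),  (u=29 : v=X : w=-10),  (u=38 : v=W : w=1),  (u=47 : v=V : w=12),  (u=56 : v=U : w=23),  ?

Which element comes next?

U: +9 each step, so 11, 20, 29, 38, 47, 56 → 65.
V: Z, Y, X, W, V, U → T (letters move back 1 place in the alphabet).
W goes -32, -21, -10, 1, 12, 23 → 34 (+11 each step).
Putting it together: (u=65 : v=T : w=34).

(u=65 : v=T : w=34)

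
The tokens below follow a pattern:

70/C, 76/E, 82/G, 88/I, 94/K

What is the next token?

First component goes 70, 76, 82, 88, 94 → 100 (+6 each step).
Letter: letters move forward 2 places in the alphabet, so C, E, G, I, K → M.
Combining the parts gives 100/M.

100/M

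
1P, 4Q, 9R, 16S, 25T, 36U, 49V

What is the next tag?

64W

First component — perfect squares: 1², 2², 3², …: 1, 4, 9, 16, 25, 36, 49 → 64.
Letter goes P, Q, R, S, T, U, V → W (letters move forward 1 place in the alphabet).
Combining the parts gives 64W.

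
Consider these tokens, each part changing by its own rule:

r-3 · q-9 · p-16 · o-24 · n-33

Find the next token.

m-43

Letter: letters move back 1 place in the alphabet; r, q, p, o, n → m.
Second component: 3, 9, 16, 24, 33 → 43 (differences are 6, 7, 8, … (increasing by 1 each time)).
Putting it together: m-43.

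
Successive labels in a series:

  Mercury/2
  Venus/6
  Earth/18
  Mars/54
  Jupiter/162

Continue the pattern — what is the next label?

Planet: runs through the planets Mercury→Neptune; Mercury, Venus, Earth, Mars, Jupiter → Saturn.
Second component — ×3 each step: 2, 6, 18, 54, 162 → 486.
So the next label is Saturn/486.

Saturn/486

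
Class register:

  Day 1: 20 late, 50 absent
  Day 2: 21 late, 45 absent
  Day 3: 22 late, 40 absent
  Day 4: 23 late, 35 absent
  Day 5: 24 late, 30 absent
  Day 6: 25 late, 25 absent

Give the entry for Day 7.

26 late, 20 absent

Late: 20, 21, 22, 23, 24, 25 → 26 (+1 each step).
Absent: 50, 45, 40, 35, 30, 25 → 20 (−5 each step).
So the next row is 26 late, 20 absent.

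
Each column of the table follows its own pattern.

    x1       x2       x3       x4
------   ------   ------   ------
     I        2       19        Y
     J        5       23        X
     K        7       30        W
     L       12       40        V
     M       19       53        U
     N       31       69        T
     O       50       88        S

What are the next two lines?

Column x1: letters move forward 1 place in the alphabet, so I, J, K, L, M, N, O → P → Q.
For the column x2, each term is the sum of the two before it: 2, 5, 7, 12, 19, 31, 50 → 81 → 131.
For the column x3, differences are 4, 7, 10, … (increasing by 3 each time): 19, 23, 30, 40, 53, 69, 88 → 110 → 135.
Column x4: letters move back 1 place in the alphabet, so Y, X, W, V, U, T, S → R → Q.
So the next two lines are P  81  110  R and Q  131  135  Q.

P  81  110  R; Q  131  135  Q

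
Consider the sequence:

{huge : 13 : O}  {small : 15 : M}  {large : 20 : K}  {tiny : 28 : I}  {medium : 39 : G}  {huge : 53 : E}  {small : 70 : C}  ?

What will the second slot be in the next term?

90

Size — repeats huge → small → large → tiny → medium: huge, small, large, tiny, medium, huge, small → large.
Second slot: differences are 2, 5, 8, … (increasing by 3 each time), so 13, 15, 20, 28, 39, 53, 70 → 90.
Letter: letters move back 2 places in the alphabet, so O, M, K, I, G, E, C → A.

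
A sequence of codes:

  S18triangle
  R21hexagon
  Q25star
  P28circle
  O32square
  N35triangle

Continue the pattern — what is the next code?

M39hexagon

Letter goes S, R, Q, P, O, N → M (letters move back 1 place in the alphabet).
Second component: 18, 21, 25, 28, 32, 35 → 39 (alternating steps +3, +4, +3, +4, …).
Shape: repeats triangle → hexagon → star → circle → square, so triangle, hexagon, star, circle, square, triangle → hexagon.
Combining the parts gives M39hexagon.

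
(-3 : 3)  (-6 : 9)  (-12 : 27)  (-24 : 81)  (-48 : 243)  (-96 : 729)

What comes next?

(-192 : 2187)

First value: ×2 each step; -3, -6, -12, -24, -48, -96 → -192.
Second value: 3, 9, 27, 81, 243, 729 → 2187 (×3 each step).
Putting it together: (-192 : 2187).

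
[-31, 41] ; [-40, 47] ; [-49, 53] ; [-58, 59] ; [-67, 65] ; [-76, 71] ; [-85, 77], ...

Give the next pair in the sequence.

[-94, 83]

First slot: −9 each step; -31, -40, -49, -58, -67, -76, -85 → -94.
For the second slot, +6 each step: 41, 47, 53, 59, 65, 71, 77 → 83.
So the next pair is [-94, 83].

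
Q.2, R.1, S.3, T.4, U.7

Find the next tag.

Letter: Q, R, S, T, U → V (letters move forward 1 place in the alphabet).
For the second component, each term is the sum of the two before it: 2, 1, 3, 4, 7 → 11.
So the next tag is V.11.

V.11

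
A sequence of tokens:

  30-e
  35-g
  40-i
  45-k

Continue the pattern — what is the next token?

50-m

First component: +5 each step, so 30, 35, 40, 45 → 50.
For the letter, letters move forward 2 places in the alphabet: e, g, i, k → m.
Combining the parts gives 50-m.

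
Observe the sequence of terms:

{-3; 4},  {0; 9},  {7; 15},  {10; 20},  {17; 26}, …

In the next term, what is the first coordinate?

First coordinate: alternating steps +3, +7, +3, +7, …, so -3, 0, 7, 10, 17 → 20.

20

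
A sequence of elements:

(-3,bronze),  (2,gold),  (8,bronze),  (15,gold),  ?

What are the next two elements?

(23,bronze), (32,gold)

First slot: -3, 2, 8, 15 → 23 → 32 (differences are 5, 6, 7, … (increasing by 1 each time)).
Rank: alternates bronze ↔ gold; bronze, gold, bronze, gold → bronze → gold.
So the next two elements are (23,bronze) and (32,gold).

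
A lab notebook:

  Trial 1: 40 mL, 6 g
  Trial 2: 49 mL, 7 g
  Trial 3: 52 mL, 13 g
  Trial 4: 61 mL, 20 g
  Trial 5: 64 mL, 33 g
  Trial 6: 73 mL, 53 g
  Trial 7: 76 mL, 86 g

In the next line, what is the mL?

85

ML goes 40, 49, 52, 61, 64, 73, 76 → 85 (alternating steps +9, +3, +9, +3, …).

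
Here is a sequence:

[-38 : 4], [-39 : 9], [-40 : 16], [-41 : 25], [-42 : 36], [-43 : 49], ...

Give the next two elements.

[-44 : 64], [-45 : 81]

For the first entry, −1 each step: -38, -39, -40, -41, -42, -43 → -44 → -45.
Second entry: perfect squares: 2², 3², 4², …, so 4, 9, 16, 25, 36, 49 → 64 → 81.
Putting the parts together: [-44 : 64] and then [-45 : 81].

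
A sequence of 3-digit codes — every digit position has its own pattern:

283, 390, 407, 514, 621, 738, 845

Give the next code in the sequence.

First digit: +1 each step, mod 10; 2, 3, 4, 5, 6, 7, 8 → 9.
Second digit: 8, 9, 0, 1, 2, 3, 4 → 5 (+1 each step, mod 10).
For the third digit, −3 each step, mod 10: 3, 0, 7, 4, 1, 8, 5 → 2.
Putting it together: 952.

952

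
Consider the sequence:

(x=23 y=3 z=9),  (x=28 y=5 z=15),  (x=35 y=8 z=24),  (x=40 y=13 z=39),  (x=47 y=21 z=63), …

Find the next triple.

X — alternating steps +5, +7, +5, +7, …: 23, 28, 35, 40, 47 → 52.
Y: 3, 5, 8, 13, 21 → 34 (each term is the sum of the two before it).
For the z, always 3 × the y: 9, 15, 24, 39, 63 → 102.
Combining the parts gives (x=52 y=34 z=102).

(x=52 y=34 z=102)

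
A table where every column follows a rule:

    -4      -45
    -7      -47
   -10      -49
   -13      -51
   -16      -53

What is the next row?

-19  -55

First component: −3 each step; -4, -7, -10, -13, -16 → -19.
Second component: −2 each step, so -45, -47, -49, -51, -53 → -55.
So the next row is -19  -55.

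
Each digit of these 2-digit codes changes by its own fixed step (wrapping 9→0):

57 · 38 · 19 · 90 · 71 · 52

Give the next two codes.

33 then 14

First digit: 5, 3, 1, 9, 7, 5 → 3 → 1 (−2 each step, mod 10).
Second digit: +1 each step, mod 10; 7, 8, 9, 0, 1, 2 → 3 → 4.
Putting the parts together: 33 and then 14.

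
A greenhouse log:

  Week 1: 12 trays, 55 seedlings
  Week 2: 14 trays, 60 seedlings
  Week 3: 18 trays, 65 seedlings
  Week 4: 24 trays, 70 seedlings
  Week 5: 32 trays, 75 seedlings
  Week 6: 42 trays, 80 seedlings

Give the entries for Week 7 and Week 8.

54 trays, 85 seedlings; 68 trays, 90 seedlings

Trays goes 12, 14, 18, 24, 32, 42 → 54 → 68 (differences are 2, 4, 6, … (increasing by 2 each time)).
Seedlings: +5 each step, so 55, 60, 65, 70, 75, 80 → 85 → 90.
So the next two records are 54 trays, 85 seedlings and 68 trays, 90 seedlings.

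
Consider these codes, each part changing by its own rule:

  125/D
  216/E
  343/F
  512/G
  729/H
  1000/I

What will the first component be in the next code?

1331

First component: perfect cubes: 5³, 6³, 7³, …; 125, 216, 343, 512, 729, 1000 → 1331.
Letter goes D, E, F, G, H, I → J (letters move forward 1 place in the alphabet).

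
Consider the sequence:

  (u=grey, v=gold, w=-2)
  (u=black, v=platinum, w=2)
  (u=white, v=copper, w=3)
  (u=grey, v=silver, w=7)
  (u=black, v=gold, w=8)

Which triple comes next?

For the u, repeats grey → black → white: grey, black, white, grey, black → white.
V — repeats gold → platinum → copper → silver: gold, platinum, copper, silver, gold → platinum.
W: -2, 2, 3, 7, 8 → 12 (alternating steps +4, +1, +4, +1, …).
Combining the parts gives (u=white, v=platinum, w=12).

(u=white, v=platinum, w=12)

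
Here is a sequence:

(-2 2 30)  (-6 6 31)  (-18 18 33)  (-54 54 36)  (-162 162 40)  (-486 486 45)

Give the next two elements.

(-1458 1458 51), (-4374 4374 58)

First entry: -2, -6, -18, -54, -162, -486 → -1458 → -4374 (×3 each step).
Second entry: ×3 each step, so 2, 6, 18, 54, 162, 486 → 1458 → 4374.
Third entry: 30, 31, 33, 36, 40, 45 → 51 → 58 (differences are 1, 2, 3, … (increasing by 1 each time)).
Putting the parts together: (-1458 1458 51) and then (-4374 4374 58).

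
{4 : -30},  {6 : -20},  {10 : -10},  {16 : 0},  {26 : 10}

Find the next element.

First value: each term is the sum of the two before it, so 4, 6, 10, 16, 26 → 42.
Second value: +10 each step; -30, -20, -10, 0, 10 → 20.
Combining the parts gives {42 : 20}.

{42 : 20}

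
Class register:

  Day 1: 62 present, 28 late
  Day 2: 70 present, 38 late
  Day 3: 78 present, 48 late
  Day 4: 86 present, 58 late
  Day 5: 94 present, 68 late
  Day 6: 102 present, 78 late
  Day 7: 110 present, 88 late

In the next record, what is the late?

Late: +10 each step, so 28, 38, 48, 58, 68, 78, 88 → 98.

98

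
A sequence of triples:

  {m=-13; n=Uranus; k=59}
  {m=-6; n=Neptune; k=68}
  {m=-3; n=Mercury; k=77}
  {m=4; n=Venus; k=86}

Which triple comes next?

For the m, alternating steps +7, +3, +7, +3, …: -13, -6, -3, 4 → 7.
For the n, runs through the planets Mercury→Neptune: Uranus, Neptune, Mercury, Venus → Earth.
K — +9 each step: 59, 68, 77, 86 → 95.
Combining the parts gives {m=7; n=Earth; k=95}.

{m=7; n=Earth; k=95}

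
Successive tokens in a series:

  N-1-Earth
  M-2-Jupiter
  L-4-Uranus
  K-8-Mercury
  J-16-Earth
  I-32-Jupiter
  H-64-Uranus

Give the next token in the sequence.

G-128-Mercury

Letter: letters move back 1 place in the alphabet; N, M, L, K, J, I, H → G.
Second component: ×2 each step, so 1, 2, 4, 8, 16, 32, 64 → 128.
Planet: Earth, Jupiter, Uranus, Mercury, Earth, Jupiter, Uranus → Mercury (repeats Earth → Jupiter → Uranus → Mercury).
Putting it together: G-128-Mercury.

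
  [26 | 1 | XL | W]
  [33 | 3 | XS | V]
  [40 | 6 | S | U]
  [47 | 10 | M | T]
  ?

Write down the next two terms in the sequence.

First value goes 26, 33, 40, 47 → 54 → 61 (+7 each step).
Second value: differences are 2, 3, 4, … (increasing by 1 each time), so 1, 3, 6, 10 → 15 → 21.
Size: runs through clothing sizes XS→XL, so XL, XS, S, M → L → XL.
Letter: letters move back 1 place in the alphabet, so W, V, U, T → S → R.
Putting the parts together: [54 | 15 | L | S] and then [61 | 21 | XL | R].

[54 | 15 | L | S], [61 | 21 | XL | R]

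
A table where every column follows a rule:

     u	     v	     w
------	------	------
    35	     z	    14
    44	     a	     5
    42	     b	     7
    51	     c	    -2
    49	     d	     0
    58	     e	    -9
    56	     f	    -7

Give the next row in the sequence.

For the column u, alternating steps +9, −2, +9, −2, …: 35, 44, 42, 51, 49, 58, 56 → 65.
Column v goes z, a, b, c, d, e, f → g (letters move forward 1 place in the alphabet, wrapping Z→A).
For the column w, together with the column u always sums to 49: 14, 5, 7, -2, 0, -9, -7 → -16.
So the next row is 65  g  -16.

65  g  -16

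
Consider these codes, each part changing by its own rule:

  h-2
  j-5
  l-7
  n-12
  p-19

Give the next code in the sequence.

Letter: letters move forward 2 places in the alphabet, so h, j, l, n, p → r.
Second component: each term is the sum of the two before it, so 2, 5, 7, 12, 19 → 31.
Putting it together: r-31.

r-31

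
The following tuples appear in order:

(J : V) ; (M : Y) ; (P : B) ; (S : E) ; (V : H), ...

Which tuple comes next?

First letter: letters move forward 3 places in the alphabet; J, M, P, S, V → Y.
Second letter goes V, Y, B, E, H → K (letters move forward 3 places in the alphabet, wrapping Z→A).
Putting it together: (Y : K).

(Y : K)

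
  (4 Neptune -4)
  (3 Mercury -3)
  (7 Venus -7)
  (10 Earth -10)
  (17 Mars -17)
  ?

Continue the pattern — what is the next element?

(27 Jupiter -27)

First entry: 4, 3, 7, 10, 17 → 27 (each term is the sum of the two before it).
Planet: runs through the planets Mercury→Neptune; Neptune, Mercury, Venus, Earth, Mars → Jupiter.
Third entry: always the negative of the first entry, so -4, -3, -7, -10, -17 → -27.
So the next element is (27 Jupiter -27).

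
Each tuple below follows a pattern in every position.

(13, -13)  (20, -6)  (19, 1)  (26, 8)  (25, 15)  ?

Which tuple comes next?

First value: 13, 20, 19, 26, 25 → 32 (alternating steps +7, −1, +7, −1, …).
Second value: +7 each step, so -13, -6, 1, 8, 15 → 22.
Combining the parts gives (32, 22).

(32, 22)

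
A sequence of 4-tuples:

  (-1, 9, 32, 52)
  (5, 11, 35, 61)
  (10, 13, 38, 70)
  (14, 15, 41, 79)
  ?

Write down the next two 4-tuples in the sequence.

For the first entry, differences are 6, 5, 4, … (decreasing by 1 each time): -1, 5, 10, 14 → 17 → 19.
Second entry goes 9, 11, 13, 15 → 17 → 19 (+2 each step).
For the third entry, +3 each step: 32, 35, 38, 41 → 44 → 47.
Fourth entry: 52, 61, 70, 79 → 88 → 97 (+9 each step).
Putting the parts together: (17, 17, 44, 88) and then (19, 19, 47, 97).

(17, 17, 44, 88), (19, 19, 47, 97)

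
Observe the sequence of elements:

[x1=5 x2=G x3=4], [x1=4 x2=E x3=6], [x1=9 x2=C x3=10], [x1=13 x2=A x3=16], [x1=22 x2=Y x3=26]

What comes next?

For the x1, each term is the sum of the two before it: 5, 4, 9, 13, 22 → 35.
X2: letters move back 2 places in the alphabet, wrapping A→Z, so G, E, C, A, Y → W.
X3: 4, 6, 10, 16, 26 → 42 (each term is the sum of the two before it).
Combining the parts gives [x1=35 x2=W x3=42].

[x1=35 x2=W x3=42]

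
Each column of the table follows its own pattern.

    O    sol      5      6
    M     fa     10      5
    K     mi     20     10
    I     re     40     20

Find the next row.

Letter — letters move back 2 places in the alphabet: O, M, K, I → G.
Note: runs backward through the solfège scale do→ti, so sol, fa, mi, re → do.
Third component: ×2 each step, so 5, 10, 20, 40 → 80.
Fourth component: always the previous value of the third component; 6, 5, 10, 20 → 40.
Putting it together: G  do  80  40.

G  do  80  40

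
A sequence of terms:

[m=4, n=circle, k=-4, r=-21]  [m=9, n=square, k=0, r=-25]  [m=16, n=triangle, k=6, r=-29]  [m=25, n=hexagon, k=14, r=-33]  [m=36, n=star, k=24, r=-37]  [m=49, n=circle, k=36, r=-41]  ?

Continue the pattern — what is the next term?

[m=64, n=square, k=50, r=-45]

M: 4, 9, 16, 25, 36, 49 → 64 (perfect squares: 2², 3², 4², …).
N: repeats circle → square → triangle → hexagon → star; circle, square, triangle, hexagon, star, circle → square.
K: -4, 0, 6, 14, 24, 36 → 50 (differences are 4, 6, 8, … (increasing by 2 each time)).
For the r, −4 each step: -21, -25, -29, -33, -37, -41 → -45.
So the next term is [m=64, n=square, k=50, r=-45].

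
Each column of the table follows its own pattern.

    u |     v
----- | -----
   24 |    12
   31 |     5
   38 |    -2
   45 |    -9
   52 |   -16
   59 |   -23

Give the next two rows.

66  -30; 73  -37

For the column u, +7 each step: 24, 31, 38, 45, 52, 59 → 66 → 73.
Column v: together with the column u always sums to 36; 12, 5, -2, -9, -16, -23 → -30 → -37.
Putting the parts together: 66  -30 and then 73  -37.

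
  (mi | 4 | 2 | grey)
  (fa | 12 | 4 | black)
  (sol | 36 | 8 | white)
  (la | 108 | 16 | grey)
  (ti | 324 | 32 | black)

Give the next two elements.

Note goes mi, fa, sol, la, ti → do → re (runs through the solfège scale do→ti).
Second component goes 4, 12, 36, 108, 324 → 972 → 2916 (×3 each step).
Third component: ×2 each step, so 2, 4, 8, 16, 32 → 64 → 128.
Shade: repeats grey → black → white, so grey, black, white, grey, black → white → grey.
Putting the parts together: (do | 972 | 64 | white) and then (re | 2916 | 128 | grey).

(do | 972 | 64 | white), (re | 2916 | 128 | grey)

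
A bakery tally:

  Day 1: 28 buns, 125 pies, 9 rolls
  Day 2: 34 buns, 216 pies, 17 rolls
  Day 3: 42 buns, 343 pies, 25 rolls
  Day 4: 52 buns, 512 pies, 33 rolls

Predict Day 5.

64 buns, 729 pies, 41 rolls

Buns: 28, 34, 42, 52 → 64 (differences are 6, 8, 10, … (increasing by 2 each time)).
Pies: perfect cubes: 5³, 6³, 7³, …; 125, 216, 343, 512 → 729.
For the rolls, +8 each step: 9, 17, 25, 33 → 41.
Combining the parts gives 64 buns, 729 pies, 41 rolls.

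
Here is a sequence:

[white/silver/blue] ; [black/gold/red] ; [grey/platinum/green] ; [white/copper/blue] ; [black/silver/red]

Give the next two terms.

Shade: repeats white → black → grey; white, black, grey, white, black → grey → white.
Metal: silver, gold, platinum, copper, silver → gold → platinum (repeats silver → gold → platinum → copper).
Colour: blue, red, green, blue, red → green → blue (repeats blue → red → green).
Putting the parts together: [grey/gold/green] and then [white/platinum/blue].

[grey/gold/green], [white/platinum/blue]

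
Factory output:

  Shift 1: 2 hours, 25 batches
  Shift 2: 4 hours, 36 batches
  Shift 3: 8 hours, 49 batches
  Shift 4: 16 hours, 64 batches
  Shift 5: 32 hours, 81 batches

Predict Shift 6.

Hours goes 2, 4, 8, 16, 32 → 64 (×2 each step).
For the batches, perfect squares: 5², 6², 7², …: 25, 36, 49, 64, 81 → 100.
So the next line is 64 hours, 100 batches.

64 hours, 100 batches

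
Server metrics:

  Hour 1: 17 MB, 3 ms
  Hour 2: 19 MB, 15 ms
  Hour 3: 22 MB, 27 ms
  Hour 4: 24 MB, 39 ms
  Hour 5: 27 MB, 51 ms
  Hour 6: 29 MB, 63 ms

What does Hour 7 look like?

MB: alternating steps +2, +3, +2, +3, …, so 17, 19, 22, 24, 27, 29 → 32.
Ms: +12 each step, so 3, 15, 27, 39, 51, 63 → 75.
Combining the parts gives 32 MB, 75 ms.

32 MB, 75 ms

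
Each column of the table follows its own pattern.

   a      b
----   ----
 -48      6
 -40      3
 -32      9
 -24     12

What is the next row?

-16  21

Column a — +8 each step: -48, -40, -32, -24 → -16.
Column b: each term is the sum of the two before it, so 6, 3, 9, 12 → 21.
So the next row is -16  21.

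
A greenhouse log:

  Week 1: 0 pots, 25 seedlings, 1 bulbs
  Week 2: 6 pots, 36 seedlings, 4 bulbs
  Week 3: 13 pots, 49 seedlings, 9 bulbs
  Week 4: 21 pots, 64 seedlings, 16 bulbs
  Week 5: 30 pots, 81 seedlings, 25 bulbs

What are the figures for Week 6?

For the pots, differences are 6, 7, 8, … (increasing by 1 each time): 0, 6, 13, 21, 30 → 40.
Seedlings — perfect squares: 5², 6², 7², …: 25, 36, 49, 64, 81 → 100.
Bulbs goes 1, 4, 9, 16, 25 → 36 (perfect squares: 1², 2², 3², …).
Putting it together: 40 pots, 100 seedlings, 36 bulbs.

40 pots, 100 seedlings, 36 bulbs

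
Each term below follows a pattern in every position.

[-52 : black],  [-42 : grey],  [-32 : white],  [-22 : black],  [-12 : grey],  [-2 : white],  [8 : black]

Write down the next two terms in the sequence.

[18 : grey], [28 : white]

For the first part, +10 each step: -52, -42, -32, -22, -12, -2, 8 → 18 → 28.
Shade: repeats black → grey → white, so black, grey, white, black, grey, white, black → grey → white.
So the next two terms are [18 : grey] and [28 : white].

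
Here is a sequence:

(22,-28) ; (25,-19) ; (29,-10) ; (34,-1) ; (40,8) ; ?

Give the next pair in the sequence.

First entry: differences are 3, 4, 5, … (increasing by 1 each time); 22, 25, 29, 34, 40 → 47.
Second entry: -28, -19, -10, -1, 8 → 17 (+9 each step).
Combining the parts gives (47,17).

(47,17)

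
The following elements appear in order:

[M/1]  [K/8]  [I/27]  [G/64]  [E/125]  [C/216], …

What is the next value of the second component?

343

Second component — perfect cubes: 1³, 2³, 3³, …: 1, 8, 27, 64, 125, 216 → 343.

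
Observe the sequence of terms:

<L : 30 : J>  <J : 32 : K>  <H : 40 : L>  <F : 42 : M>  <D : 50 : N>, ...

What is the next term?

First letter: letters move back 2 places in the alphabet, so L, J, H, F, D → B.
Second coordinate goes 30, 32, 40, 42, 50 → 52 (alternating steps +2, +8, +2, +8, …).
Second letter: J, K, L, M, N → O (letters move forward 1 place in the alphabet).
So the next term is <B : 52 : O>.

<B : 52 : O>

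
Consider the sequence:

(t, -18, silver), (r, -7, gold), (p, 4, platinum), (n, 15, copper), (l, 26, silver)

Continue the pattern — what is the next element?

For the letter, letters move back 2 places in the alphabet: t, r, p, n, l → j.
Second slot goes -18, -7, 4, 15, 26 → 37 (+11 each step).
Metal — repeats silver → gold → platinum → copper: silver, gold, platinum, copper, silver → gold.
So the next element is (j, 37, gold).

(j, 37, gold)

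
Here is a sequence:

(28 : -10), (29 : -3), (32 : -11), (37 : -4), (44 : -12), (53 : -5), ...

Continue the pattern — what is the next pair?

For the first component, differences are 1, 3, 5, … (increasing by 2 each time): 28, 29, 32, 37, 44, 53 → 64.
Second component: -10, -3, -11, -4, -12, -5 → -13 (alternating steps +7, −8, +7, −8, …).
Putting it together: (64 : -13).

(64 : -13)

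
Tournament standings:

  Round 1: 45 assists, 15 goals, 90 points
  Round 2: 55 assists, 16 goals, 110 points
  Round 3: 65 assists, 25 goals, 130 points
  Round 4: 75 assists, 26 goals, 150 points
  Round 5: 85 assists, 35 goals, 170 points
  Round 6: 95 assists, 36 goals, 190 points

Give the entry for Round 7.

Assists: +10 each step, so 45, 55, 65, 75, 85, 95 → 105.
For the goals, alternating steps +1, +9, +1, +9, …: 15, 16, 25, 26, 35, 36 → 45.
Points: always 2 × the assists; 90, 110, 130, 150, 170, 190 → 210.
So the next line is 105 assists, 45 goals, 210 points.

105 assists, 45 goals, 210 points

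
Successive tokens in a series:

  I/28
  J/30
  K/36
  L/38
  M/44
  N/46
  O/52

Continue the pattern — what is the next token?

P/54

Letter — letters move forward 1 place in the alphabet: I, J, K, L, M, N, O → P.
Second component — alternating steps +2, +6, +2, +6, …: 28, 30, 36, 38, 44, 46, 52 → 54.
Combining the parts gives P/54.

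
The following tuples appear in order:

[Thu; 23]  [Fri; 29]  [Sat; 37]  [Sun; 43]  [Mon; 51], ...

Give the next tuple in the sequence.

[Tue; 57]

Day goes Thu, Fri, Sat, Sun, Mon → Tue (runs through the weekdays Mon→Sun).
Second part — alternating steps +6, +8, +6, +8, …: 23, 29, 37, 43, 51 → 57.
Combining the parts gives [Tue; 57].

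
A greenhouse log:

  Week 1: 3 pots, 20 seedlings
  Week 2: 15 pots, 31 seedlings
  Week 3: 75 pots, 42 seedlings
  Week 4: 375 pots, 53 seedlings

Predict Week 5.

Pots: ×5 each step; 3, 15, 75, 375 → 1875.
Seedlings: +11 each step, so 20, 31, 42, 53 → 64.
Putting it together: 1875 pots, 64 seedlings.

1875 pots, 64 seedlings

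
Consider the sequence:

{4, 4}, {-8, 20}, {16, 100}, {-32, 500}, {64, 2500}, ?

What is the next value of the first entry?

First entry goes 4, -8, 16, -32, 64 → -128 (×(-2) each step).
Second entry: 4, 20, 100, 500, 2500 → 12500 (×5 each step).

-128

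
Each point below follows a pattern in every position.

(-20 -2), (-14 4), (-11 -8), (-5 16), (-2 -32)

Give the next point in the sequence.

For the first component, alternating steps +6, +3, +6, +3, …: -20, -14, -11, -5, -2 → 4.
Second component — ×(-2) each step: -2, 4, -8, 16, -32 → 64.
Combining the parts gives (4 64).

(4 64)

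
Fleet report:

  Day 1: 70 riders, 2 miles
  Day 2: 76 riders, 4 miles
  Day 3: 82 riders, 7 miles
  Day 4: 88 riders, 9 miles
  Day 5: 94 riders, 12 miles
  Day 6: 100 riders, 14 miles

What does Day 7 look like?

106 riders, 17 miles

Riders: +6 each step; 70, 76, 82, 88, 94, 100 → 106.
Miles goes 2, 4, 7, 9, 12, 14 → 17 (alternating steps +2, +3, +2, +3, …).
Putting it together: 106 riders, 17 miles.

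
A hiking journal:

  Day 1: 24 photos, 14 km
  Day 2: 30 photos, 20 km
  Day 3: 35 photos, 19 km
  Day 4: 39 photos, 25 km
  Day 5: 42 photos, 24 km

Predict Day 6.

44 photos, 30 km

Photos: differences are 6, 5, 4, … (decreasing by 1 each time); 24, 30, 35, 39, 42 → 44.
Km goes 14, 20, 19, 25, 24 → 30 (alternating steps +6, −1, +6, −1, …).
Putting it together: 44 photos, 30 km.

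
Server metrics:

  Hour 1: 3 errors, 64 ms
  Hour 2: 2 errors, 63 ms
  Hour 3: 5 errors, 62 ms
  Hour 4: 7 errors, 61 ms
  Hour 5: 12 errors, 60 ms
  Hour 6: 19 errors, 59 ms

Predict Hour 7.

31 errors, 58 ms

Errors: each term is the sum of the two before it; 3, 2, 5, 7, 12, 19 → 31.
Ms: −1 each step; 64, 63, 62, 61, 60, 59 → 58.
Putting it together: 31 errors, 58 ms.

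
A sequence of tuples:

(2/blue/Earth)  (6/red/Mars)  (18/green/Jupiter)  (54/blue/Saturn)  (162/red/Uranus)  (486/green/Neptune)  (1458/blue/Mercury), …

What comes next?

(4374/red/Venus)

First slot: ×3 each step; 2, 6, 18, 54, 162, 486, 1458 → 4374.
Colour — repeats blue → red → green: blue, red, green, blue, red, green, blue → red.
Planet: Earth, Mars, Jupiter, Saturn, Uranus, Neptune, Mercury → Venus (runs through the planets Mercury→Neptune).
Combining the parts gives (4374/red/Venus).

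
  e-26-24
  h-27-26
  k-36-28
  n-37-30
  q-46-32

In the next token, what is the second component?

Letter: letters move forward 3 places in the alphabet; e, h, k, n, q → t.
Second component — alternating steps +1, +9, +1, +9, …: 26, 27, 36, 37, 46 → 47.
Third component — +2 each step: 24, 26, 28, 30, 32 → 34.

47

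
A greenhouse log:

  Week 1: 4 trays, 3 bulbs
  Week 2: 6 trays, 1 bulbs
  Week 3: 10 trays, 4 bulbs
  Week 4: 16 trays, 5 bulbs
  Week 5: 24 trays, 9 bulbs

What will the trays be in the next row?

34

Trays: differences are 2, 4, 6, … (increasing by 2 each time), so 4, 6, 10, 16, 24 → 34.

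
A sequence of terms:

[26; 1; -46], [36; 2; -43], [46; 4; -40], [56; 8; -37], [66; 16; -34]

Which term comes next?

[76; 32; -31]

First part — +10 each step: 26, 36, 46, 56, 66 → 76.
Second part: ×2 each step, so 1, 2, 4, 8, 16 → 32.
Third part: -46, -43, -40, -37, -34 → -31 (+3 each step).
Putting it together: [76; 32; -31].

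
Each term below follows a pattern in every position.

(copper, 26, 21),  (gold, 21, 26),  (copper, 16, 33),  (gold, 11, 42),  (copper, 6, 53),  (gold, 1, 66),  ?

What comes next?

(copper, -4, 81)

For the metal, alternates copper ↔ gold: copper, gold, copper, gold, copper, gold → copper.
Second value: −5 each step; 26, 21, 16, 11, 6, 1 → -4.
Third value: differences are 5, 7, 9, … (increasing by 2 each time); 21, 26, 33, 42, 53, 66 → 81.
Putting it together: (copper, -4, 81).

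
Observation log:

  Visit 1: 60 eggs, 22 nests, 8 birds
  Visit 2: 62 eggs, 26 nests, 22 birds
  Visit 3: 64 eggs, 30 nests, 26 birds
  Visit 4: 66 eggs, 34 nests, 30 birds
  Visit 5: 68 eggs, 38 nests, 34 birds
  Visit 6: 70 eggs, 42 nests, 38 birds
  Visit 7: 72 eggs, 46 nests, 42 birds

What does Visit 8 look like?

74 eggs, 50 nests, 46 birds

Eggs: +2 each step, so 60, 62, 64, 66, 68, 70, 72 → 74.
Nests goes 22, 26, 30, 34, 38, 42, 46 → 50 (+4 each step).
Birds: always the previous value of the nests, so 8, 22, 26, 30, 34, 38, 42 → 46.
So the next record is 74 eggs, 50 nests, 46 birds.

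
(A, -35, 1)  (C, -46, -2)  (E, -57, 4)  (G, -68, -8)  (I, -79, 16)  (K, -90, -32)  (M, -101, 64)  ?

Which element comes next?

(O, -112, -128)

Letter: letters move forward 2 places in the alphabet, so A, C, E, G, I, K, M → O.
Second value: −11 each step; -35, -46, -57, -68, -79, -90, -101 → -112.
Third value: ×(-2) each step, so 1, -2, 4, -8, 16, -32, 64 → -128.
Putting it together: (O, -112, -128).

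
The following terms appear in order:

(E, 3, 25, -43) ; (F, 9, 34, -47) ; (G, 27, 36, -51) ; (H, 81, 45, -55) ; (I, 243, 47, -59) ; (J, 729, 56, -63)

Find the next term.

(K, 2187, 58, -67)

Letter: E, F, G, H, I, J → K (letters move forward 1 place in the alphabet).
Second entry: 3, 9, 27, 81, 243, 729 → 2187 (×3 each step).
Third entry — alternating steps +9, +2, +9, +2, …: 25, 34, 36, 45, 47, 56 → 58.
Fourth entry: -43, -47, -51, -55, -59, -63 → -67 (−4 each step).
So the next term is (K, 2187, 58, -67).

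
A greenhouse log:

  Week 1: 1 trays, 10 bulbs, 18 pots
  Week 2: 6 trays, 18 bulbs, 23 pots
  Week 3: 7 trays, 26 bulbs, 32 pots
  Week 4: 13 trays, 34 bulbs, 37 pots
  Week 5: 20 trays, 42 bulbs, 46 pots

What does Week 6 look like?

33 trays, 50 bulbs, 51 pots

Trays: each term is the sum of the two before it; 1, 6, 7, 13, 20 → 33.
Bulbs: +8 each step; 10, 18, 26, 34, 42 → 50.
Pots: alternating steps +5, +9, +5, +9, …; 18, 23, 32, 37, 46 → 51.
Combining the parts gives 33 trays, 50 bulbs, 51 pots.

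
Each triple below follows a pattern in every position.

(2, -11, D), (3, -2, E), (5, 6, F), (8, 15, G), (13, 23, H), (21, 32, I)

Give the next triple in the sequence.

(34, 40, J)

First entry: 2, 3, 5, 8, 13, 21 → 34 (each term is the sum of the two before it).
Second entry goes -11, -2, 6, 15, 23, 32 → 40 (alternating steps +9, +8, +9, +8, …).
Letter: D, E, F, G, H, I → J (letters move forward 1 place in the alphabet).
So the next triple is (34, 40, J).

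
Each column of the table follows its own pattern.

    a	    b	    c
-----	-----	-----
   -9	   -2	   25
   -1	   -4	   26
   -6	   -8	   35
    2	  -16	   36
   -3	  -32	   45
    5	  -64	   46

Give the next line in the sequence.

0  -128  55

Column a: alternating steps +8, −5, +8, −5, …; -9, -1, -6, 2, -3, 5 → 0.
Column b: ×2 each step, so -2, -4, -8, -16, -32, -64 → -128.
Column c goes 25, 26, 35, 36, 45, 46 → 55 (alternating steps +1, +9, +1, +9, …).
Putting it together: 0  -128  55.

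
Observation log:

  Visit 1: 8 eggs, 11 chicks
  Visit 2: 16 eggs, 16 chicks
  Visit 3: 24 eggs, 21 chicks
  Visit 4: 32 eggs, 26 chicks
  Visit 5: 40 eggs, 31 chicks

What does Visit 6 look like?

Eggs — +8 each step: 8, 16, 24, 32, 40 → 48.
Chicks: +5 each step, so 11, 16, 21, 26, 31 → 36.
Putting it together: 48 eggs, 36 chicks.

48 eggs, 36 chicks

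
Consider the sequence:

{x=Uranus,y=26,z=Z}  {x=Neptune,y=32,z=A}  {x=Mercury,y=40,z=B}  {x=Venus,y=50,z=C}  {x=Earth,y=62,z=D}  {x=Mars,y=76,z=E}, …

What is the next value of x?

Jupiter

X goes Uranus, Neptune, Mercury, Venus, Earth, Mars → Jupiter (runs through the planets Mercury→Neptune).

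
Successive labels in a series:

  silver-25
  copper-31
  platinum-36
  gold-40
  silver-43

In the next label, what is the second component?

45

Metal: repeats silver → copper → platinum → gold; silver, copper, platinum, gold, silver → copper.
Second component goes 25, 31, 36, 40, 43 → 45 (differences are 6, 5, 4, … (decreasing by 1 each time)).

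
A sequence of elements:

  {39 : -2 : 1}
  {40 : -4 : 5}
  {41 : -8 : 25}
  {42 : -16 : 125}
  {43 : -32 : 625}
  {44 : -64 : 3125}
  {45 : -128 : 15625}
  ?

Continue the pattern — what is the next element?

First part: 39, 40, 41, 42, 43, 44, 45 → 46 (+1 each step).
Second part: ×2 each step; -2, -4, -8, -16, -32, -64, -128 → -256.
Third part: 1, 5, 25, 125, 625, 3125, 15625 → 78125 (×5 each step).
So the next element is {46 : -256 : 78125}.

{46 : -256 : 78125}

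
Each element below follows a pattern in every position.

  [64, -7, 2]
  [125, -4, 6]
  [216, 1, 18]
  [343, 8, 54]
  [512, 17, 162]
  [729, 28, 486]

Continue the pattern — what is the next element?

[1000, 41, 1458]

First part goes 64, 125, 216, 343, 512, 729 → 1000 (perfect cubes: 4³, 5³, 6³, …).
Second part: differences are 3, 5, 7, … (increasing by 2 each time), so -7, -4, 1, 8, 17, 28 → 41.
For the third part, ×3 each step: 2, 6, 18, 54, 162, 486 → 1458.
So the next element is [1000, 41, 1458].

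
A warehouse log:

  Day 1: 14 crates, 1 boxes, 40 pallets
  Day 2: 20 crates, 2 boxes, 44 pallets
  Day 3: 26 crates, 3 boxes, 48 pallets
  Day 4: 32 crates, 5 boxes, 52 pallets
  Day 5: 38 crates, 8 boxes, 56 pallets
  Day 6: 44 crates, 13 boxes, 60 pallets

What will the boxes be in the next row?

21

Crates: +6 each step; 14, 20, 26, 32, 38, 44 → 50.
Boxes: each term is the sum of the two before it, so 1, 2, 3, 5, 8, 13 → 21.
Pallets — +4 each step: 40, 44, 48, 52, 56, 60 → 64.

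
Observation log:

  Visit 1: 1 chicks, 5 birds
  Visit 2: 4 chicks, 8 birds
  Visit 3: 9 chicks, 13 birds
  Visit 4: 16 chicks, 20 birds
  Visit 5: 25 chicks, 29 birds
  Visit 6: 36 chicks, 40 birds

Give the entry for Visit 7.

49 chicks, 53 birds

Chicks — perfect squares: 1², 2², 3², …: 1, 4, 9, 16, 25, 36 → 49.
For the birds, always 4 more than the chicks: 5, 8, 13, 20, 29, 40 → 53.
Putting it together: 49 chicks, 53 birds.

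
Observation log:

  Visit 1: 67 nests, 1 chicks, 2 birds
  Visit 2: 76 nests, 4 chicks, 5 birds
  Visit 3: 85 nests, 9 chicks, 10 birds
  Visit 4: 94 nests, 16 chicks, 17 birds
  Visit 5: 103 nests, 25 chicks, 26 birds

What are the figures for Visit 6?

112 nests, 36 chicks, 37 birds

Nests: +9 each step; 67, 76, 85, 94, 103 → 112.
Chicks: 1, 4, 9, 16, 25 → 36 (perfect squares: 1², 2², 3², …).
Birds: always 1 more than the chicks, so 2, 5, 10, 17, 26 → 37.
Combining the parts gives 112 nests, 36 chicks, 37 birds.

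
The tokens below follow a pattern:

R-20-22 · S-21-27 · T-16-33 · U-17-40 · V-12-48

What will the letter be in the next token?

W

Letter: letters move forward 1 place in the alphabet, so R, S, T, U, V → W.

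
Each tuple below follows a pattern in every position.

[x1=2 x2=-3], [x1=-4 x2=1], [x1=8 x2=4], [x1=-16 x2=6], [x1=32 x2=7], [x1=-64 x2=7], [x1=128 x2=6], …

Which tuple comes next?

[x1=-256 x2=4]

X1: ×(-2) each step; 2, -4, 8, -16, 32, -64, 128 → -256.
X2: -3, 1, 4, 6, 7, 7, 6 → 4 (differences are 4, 3, 2, … (decreasing by 1 each time)).
So the next tuple is [x1=-256 x2=4].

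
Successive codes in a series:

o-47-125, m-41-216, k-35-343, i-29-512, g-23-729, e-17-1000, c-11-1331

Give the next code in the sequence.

a-5-1728

Letter: o, m, k, i, g, e, c → a (letters move back 2 places in the alphabet).
For the second component, −6 each step: 47, 41, 35, 29, 23, 17, 11 → 5.
Third component — perfect cubes: 5³, 6³, 7³, …: 125, 216, 343, 512, 729, 1000, 1331 → 1728.
Putting it together: a-5-1728.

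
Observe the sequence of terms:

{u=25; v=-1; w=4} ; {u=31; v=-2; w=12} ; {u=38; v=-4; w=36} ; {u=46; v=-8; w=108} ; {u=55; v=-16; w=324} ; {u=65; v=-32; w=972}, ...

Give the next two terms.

{u=76; v=-64; w=2916}, {u=88; v=-128; w=8748}

U: differences are 6, 7, 8, … (increasing by 1 each time); 25, 31, 38, 46, 55, 65 → 76 → 88.
V: ×2 each step, so -1, -2, -4, -8, -16, -32 → -64 → -128.
W: 4, 12, 36, 108, 324, 972 → 2916 → 8748 (×3 each step).
So the next two terms are {u=76; v=-64; w=2916} and {u=88; v=-128; w=8748}.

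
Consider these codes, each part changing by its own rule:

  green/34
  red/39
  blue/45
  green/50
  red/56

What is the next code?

Colour: repeats green → red → blue, so green, red, blue, green, red → blue.
For the second component, alternating steps +5, +6, +5, +6, …: 34, 39, 45, 50, 56 → 61.
So the next code is blue/61.

blue/61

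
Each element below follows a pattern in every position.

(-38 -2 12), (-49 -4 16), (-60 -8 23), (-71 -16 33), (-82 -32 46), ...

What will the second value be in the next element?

-64

Second value goes -2, -4, -8, -16, -32 → -64 (×2 each step).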